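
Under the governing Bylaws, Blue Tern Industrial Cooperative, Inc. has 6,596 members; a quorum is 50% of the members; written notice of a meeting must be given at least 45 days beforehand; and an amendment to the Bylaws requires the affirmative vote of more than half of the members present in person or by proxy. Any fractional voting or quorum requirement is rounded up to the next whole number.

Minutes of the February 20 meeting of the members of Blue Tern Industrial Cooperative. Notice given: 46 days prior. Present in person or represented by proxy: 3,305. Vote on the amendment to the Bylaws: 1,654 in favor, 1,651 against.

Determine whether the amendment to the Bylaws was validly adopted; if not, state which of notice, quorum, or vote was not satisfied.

Notice: 46 days given; 45 required. Satisfied.
Quorum: 50% of 6,596 = 3,298; 3,305 present. Satisfied.
Vote: requires a majority of those present (3,305); a majority of 3305 is 1653, so 1,653 needed; 1,654 in favor. Satisfied.

Valid — all requirements satisfied.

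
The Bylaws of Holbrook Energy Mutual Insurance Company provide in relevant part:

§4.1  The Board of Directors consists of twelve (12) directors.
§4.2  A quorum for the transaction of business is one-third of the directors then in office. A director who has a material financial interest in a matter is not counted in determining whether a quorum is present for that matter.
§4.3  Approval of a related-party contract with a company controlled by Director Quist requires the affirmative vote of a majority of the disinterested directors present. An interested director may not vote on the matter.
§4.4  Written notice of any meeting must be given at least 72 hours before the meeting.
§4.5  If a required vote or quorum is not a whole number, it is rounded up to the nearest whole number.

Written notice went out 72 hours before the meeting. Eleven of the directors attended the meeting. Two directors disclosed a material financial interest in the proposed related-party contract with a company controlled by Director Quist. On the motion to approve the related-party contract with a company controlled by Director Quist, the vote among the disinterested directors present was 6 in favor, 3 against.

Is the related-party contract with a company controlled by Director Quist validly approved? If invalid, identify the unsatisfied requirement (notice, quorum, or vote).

Valid — all requirements satisfied.

Notice: 72 hours given; 72 required (72 ≥ 72). Satisfied.
Quorum: 11 present, but the 2 interested directors do not count, leaving 9. Quorum is 4. Satisfied.
Vote: the related-party contract with a company controlled by Director Quist requires a majority of the disinterested directors present (11 − 2 = 9). A majority of 9 is 5, so 5 affirmative votes are needed; 6 voted in favor. Satisfied.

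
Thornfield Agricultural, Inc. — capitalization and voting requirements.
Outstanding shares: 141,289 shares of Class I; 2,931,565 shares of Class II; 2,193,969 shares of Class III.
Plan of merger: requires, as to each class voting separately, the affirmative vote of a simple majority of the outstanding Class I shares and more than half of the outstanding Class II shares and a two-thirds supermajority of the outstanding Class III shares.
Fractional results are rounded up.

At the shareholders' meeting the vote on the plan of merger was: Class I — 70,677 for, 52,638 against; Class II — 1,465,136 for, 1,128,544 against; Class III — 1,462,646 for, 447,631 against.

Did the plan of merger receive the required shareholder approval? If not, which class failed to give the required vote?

Class I: a majority of 141289 is 70645; 70,645 required, 70,677 in favor — approved.
Class II: a majority of 2931565 is 1465783; 1,465,783 required, 1,465,136 in favor — not approved.
Class III: 2/3 of 2193969 = 1462646; 1,462,646 required, 1,462,646 in favor — approved.

Not approved — the Class II shares did not give the required vote.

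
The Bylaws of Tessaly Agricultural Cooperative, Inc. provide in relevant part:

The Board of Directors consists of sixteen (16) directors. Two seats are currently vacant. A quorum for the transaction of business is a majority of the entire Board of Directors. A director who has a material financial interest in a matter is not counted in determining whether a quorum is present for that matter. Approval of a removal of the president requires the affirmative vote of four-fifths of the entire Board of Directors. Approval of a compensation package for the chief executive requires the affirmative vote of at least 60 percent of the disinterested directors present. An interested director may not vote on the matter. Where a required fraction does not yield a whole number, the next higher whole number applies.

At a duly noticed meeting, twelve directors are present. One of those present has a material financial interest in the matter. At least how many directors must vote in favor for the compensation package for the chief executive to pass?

The compensation package for the chief executive requires three-fifths of the disinterested directors present (12 − 1 = 11).
3/5 of 11 = 6.60, rounded up to 7.

7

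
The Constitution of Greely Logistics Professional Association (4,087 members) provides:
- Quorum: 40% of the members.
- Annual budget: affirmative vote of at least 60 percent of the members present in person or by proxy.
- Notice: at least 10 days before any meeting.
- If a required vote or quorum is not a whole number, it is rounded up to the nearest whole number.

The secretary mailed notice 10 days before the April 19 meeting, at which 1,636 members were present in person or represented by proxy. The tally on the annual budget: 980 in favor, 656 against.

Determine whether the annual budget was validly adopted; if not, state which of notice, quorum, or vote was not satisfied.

Invalid — vote requirement not satisfied.

Notice: 10 days given; 10 required. Satisfied.
Quorum: 40% of 4,087 = 1,634.80, rounded up to 1,635; 1,636 present. Satisfied.
Vote: requires three-fifths of those present (1,636); 3/5 of 1636 = 981.60, rounded up to 982, so 982 needed; 980 in favor. Not satisfied.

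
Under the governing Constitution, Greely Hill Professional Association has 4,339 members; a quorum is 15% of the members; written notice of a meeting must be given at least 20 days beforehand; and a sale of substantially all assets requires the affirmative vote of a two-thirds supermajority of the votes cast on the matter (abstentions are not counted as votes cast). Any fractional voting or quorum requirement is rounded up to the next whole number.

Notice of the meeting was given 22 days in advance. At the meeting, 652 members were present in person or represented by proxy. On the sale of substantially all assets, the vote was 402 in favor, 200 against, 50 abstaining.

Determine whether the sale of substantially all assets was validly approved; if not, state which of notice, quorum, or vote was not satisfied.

Notice: 22 days given; 20 required. Satisfied.
Quorum: 15% of 4,339 = 650.85, rounded up to 651; 652 present. Satisfied.
Vote: requires two-thirds of the votes cast (652 − 50 abstaining = 602); 2/3 of 602 = 401.33, rounded up to 402, so 402 needed; 402 in favor. Satisfied.

Valid — all requirements satisfied.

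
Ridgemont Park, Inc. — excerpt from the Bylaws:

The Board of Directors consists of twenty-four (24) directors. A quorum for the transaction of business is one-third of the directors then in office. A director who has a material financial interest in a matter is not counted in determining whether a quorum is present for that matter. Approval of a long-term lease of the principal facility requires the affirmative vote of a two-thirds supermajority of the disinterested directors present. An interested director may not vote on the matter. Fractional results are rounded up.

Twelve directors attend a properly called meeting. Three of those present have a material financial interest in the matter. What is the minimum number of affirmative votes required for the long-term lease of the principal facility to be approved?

6

The long-term lease of the principal facility requires two-thirds of the disinterested directors present (12 − 3 = 9).
2/3 of 9 = 6.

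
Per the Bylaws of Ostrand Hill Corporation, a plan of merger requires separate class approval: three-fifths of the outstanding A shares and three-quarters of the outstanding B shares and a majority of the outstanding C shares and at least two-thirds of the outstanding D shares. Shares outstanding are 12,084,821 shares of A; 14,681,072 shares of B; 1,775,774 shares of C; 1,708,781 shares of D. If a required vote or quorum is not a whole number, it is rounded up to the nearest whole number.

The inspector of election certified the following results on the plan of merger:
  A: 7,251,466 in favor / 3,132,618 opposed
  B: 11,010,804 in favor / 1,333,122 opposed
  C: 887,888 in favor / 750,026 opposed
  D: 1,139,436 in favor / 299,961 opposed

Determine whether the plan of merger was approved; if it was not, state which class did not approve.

Approved — every class gave the required vote.

A: 3/5 of 12084821 = 7250892.60, rounded up to 7250893; 7,250,893 required, 7,251,466 in favor — approved.
B: 3/4 of 14681072 = 11010804; 11,010,804 required, 11,010,804 in favor — approved.
C: a majority of 1775774 is 887888; 887,888 required, 887,888 in favor — approved.
D: 2/3 of 1708781 = 1139187.33, rounded up to 1139188; 1,139,188 required, 1,139,436 in favor — approved.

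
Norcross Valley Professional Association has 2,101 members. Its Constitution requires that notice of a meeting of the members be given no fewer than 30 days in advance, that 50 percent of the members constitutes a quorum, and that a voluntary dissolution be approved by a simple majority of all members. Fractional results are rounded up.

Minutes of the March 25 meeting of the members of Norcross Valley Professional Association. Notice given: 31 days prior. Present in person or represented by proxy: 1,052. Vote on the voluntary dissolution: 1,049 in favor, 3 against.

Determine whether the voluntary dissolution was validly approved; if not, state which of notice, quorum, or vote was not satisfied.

Invalid — vote requirement not satisfied.

Notice: 31 days given; 30 required. Satisfied.
Quorum: 50% of 2,101 = 1,050.50, rounded up to 1,051; 1,052 present. Satisfied.
Vote: requires a majority of all members (2,101); a majority of 2101 is 1051, so 1,051 needed; 1,049 in favor. Not satisfied.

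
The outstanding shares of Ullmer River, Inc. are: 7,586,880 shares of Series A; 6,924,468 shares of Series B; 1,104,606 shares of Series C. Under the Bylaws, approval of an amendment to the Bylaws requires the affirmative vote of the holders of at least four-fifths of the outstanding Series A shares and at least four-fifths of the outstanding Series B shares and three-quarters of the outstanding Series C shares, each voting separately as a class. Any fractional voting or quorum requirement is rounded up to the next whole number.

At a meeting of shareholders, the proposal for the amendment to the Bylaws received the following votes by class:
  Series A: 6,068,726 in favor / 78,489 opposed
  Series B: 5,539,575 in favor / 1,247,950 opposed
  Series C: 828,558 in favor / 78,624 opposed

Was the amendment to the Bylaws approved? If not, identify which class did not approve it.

Not approved — the Series A shares did not give the required vote.

Series A: 4/5 of 7586880 = 6069504; 6,069,504 required, 6,068,726 in favor — not approved.
Series B: 4/5 of 6924468 = 5539574.40, rounded up to 5539575; 5,539,575 required, 5,539,575 in favor — approved.
Series C: 3/4 of 1104606 = 828454.50, rounded up to 828455; 828,455 required, 828,558 in favor — approved.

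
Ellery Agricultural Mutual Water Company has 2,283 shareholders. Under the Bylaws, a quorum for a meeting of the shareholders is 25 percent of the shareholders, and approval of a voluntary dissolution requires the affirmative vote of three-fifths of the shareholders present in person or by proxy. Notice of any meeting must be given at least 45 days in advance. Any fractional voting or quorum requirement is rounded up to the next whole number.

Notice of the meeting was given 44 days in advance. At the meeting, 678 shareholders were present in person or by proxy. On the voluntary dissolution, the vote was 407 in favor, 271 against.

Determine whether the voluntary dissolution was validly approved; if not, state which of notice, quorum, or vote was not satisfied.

Notice: 44 days given; 45 required. Not satisfied.
Quorum: 25% of 2,283 = 570.75, rounded up to 571; 678 present. Satisfied.
Vote: requires three-fifths of those present (678); 3/5 of 678 = 406.80, rounded up to 407, so 407 needed; 407 in favor. Satisfied.

Invalid — notice requirement not satisfied.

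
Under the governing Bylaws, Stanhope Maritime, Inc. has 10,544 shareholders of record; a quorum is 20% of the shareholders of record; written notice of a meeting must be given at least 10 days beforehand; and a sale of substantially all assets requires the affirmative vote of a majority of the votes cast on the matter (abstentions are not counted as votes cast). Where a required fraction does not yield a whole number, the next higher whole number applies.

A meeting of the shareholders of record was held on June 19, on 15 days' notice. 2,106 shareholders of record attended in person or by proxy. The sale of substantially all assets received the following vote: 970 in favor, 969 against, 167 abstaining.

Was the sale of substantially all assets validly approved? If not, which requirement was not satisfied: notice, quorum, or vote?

Notice: 15 days given; 10 required. Satisfied.
Quorum: 20% of 10,544 = 2,108.80, rounded up to 2,109; 2,106 present. Not satisfied.
Vote: requires a majority of the votes cast (2,106 − 167 abstaining = 1,939); a majority of 1939 is 970, so 970 needed; 970 in favor. Satisfied.

Invalid — quorum requirement not satisfied.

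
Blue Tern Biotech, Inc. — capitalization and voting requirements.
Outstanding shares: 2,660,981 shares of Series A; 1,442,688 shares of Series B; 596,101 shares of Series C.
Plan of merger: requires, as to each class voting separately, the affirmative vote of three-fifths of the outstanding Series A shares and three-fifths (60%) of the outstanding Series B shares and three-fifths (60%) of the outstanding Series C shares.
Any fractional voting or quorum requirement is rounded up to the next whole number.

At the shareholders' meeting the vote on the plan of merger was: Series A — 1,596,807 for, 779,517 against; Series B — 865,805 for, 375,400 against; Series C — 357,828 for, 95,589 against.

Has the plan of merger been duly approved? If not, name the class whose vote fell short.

Approved — every class gave the required vote.

Series A: 3/5 of 2660981 = 1596588.60, rounded up to 1596589; 1,596,589 required, 1,596,807 in favor — approved.
Series B: 3/5 of 1442688 = 865612.80, rounded up to 865613; 865,613 required, 865,805 in favor — approved.
Series C: 3/5 of 596101 = 357660.60, rounded up to 357661; 357,661 required, 357,828 in favor — approved.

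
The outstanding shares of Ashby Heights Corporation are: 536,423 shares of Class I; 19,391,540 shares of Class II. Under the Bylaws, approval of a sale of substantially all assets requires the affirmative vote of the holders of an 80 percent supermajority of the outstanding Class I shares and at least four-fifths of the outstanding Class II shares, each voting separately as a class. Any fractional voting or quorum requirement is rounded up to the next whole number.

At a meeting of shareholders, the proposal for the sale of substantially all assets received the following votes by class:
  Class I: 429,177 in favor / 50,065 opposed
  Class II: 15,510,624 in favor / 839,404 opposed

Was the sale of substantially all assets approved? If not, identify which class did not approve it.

Class I: 4/5 of 536423 = 429138.40, rounded up to 429139; 429,139 required, 429,177 in favor — approved.
Class II: 4/5 of 19391540 = 15513232; 15,513,232 required, 15,510,624 in favor — not approved.

Not approved — the Class II shares did not give the required vote.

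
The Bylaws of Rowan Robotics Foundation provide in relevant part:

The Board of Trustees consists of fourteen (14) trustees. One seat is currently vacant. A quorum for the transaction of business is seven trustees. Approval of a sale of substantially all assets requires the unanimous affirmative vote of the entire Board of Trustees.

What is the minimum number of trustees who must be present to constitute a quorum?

7

The quorum is fixed at 7.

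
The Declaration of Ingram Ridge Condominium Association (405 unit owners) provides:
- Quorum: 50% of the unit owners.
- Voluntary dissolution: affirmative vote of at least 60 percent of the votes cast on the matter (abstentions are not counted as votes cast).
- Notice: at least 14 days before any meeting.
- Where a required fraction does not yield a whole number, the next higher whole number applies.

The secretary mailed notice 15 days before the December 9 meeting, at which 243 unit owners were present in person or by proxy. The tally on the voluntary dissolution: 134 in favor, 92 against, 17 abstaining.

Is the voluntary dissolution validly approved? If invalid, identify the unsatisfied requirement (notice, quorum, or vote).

Notice: 15 days given; 14 required. Satisfied.
Quorum: 50% of 405 = 202.50, rounded up to 203; 243 present. Satisfied.
Vote: requires three-fifths of the votes cast (243 − 17 abstaining = 226); 3/5 of 226 = 135.60, rounded up to 136, so 136 needed; 134 in favor. Not satisfied.

Invalid — vote requirement not satisfied.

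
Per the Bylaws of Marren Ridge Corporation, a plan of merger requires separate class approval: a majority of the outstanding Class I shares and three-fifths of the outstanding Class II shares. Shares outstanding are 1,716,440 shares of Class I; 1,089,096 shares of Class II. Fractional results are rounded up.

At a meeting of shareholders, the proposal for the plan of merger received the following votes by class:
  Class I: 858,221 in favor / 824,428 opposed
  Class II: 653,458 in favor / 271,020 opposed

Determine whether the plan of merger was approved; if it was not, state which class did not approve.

Approved — every class gave the required vote.

Class I: a majority of 1716440 is 858221; 858,221 required, 858,221 in favor — approved.
Class II: 3/5 of 1089096 = 653457.60, rounded up to 653458; 653,458 required, 653,458 in favor — approved.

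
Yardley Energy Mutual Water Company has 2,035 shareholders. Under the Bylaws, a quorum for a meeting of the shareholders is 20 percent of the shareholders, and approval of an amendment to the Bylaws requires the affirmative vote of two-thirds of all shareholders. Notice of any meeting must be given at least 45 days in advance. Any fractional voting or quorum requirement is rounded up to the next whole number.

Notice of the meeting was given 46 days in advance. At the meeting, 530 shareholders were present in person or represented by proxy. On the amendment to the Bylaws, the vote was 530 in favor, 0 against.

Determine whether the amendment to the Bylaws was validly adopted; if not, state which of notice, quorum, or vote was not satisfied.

Invalid — vote requirement not satisfied.

Notice: 46 days given; 45 required. Satisfied.
Quorum: 20% of 2,035 = 407; 530 present. Satisfied.
Vote: requires two-thirds of all shareholders (2,035); 2/3 of 2035 = 1356.67, rounded up to 1357, so 1,357 needed; 530 in favor. Not satisfied.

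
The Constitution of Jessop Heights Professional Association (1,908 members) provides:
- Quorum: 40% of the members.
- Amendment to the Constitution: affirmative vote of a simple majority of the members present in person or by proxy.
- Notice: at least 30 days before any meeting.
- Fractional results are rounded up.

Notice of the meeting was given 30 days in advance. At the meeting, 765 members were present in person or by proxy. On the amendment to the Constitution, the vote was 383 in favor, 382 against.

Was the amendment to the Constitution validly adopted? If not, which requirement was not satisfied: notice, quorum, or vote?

Valid — all requirements satisfied.

Notice: 30 days given; 30 required. Satisfied.
Quorum: 40% of 1,908 = 763.20, rounded up to 764; 765 present. Satisfied.
Vote: requires a majority of those present (765); a majority of 765 is 383, so 383 needed; 383 in favor. Satisfied.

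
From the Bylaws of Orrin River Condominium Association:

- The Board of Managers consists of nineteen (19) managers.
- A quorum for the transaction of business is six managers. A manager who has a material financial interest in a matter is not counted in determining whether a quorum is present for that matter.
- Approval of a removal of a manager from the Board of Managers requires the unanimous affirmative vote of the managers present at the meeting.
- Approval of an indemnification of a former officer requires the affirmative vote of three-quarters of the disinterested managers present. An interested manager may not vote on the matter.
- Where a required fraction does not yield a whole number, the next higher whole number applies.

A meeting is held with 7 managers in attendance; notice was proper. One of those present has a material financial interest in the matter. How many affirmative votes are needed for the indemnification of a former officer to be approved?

5

The indemnification of a former officer requires three-fourths of the disinterested managers present (7 − 1 = 6).
3/4 of 6 = 4.50, rounded up to 5.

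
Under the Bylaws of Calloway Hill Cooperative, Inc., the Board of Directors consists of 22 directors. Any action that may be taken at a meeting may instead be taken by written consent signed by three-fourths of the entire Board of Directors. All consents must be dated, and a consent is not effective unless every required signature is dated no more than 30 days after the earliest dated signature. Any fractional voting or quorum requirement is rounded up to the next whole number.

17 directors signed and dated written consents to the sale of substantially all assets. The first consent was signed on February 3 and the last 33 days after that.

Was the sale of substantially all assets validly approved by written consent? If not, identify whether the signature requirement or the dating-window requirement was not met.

Not effective — dating-window requirement not satisfied.

Signatures required: three-fourths of 22 — 3/4 of 22 = 16.50, rounded up to 17, so 17 needed; 17 signed. Sufficient.
Dating window: the latest signature is 33 days after the earliest; the limit is 30 days. Outside the window.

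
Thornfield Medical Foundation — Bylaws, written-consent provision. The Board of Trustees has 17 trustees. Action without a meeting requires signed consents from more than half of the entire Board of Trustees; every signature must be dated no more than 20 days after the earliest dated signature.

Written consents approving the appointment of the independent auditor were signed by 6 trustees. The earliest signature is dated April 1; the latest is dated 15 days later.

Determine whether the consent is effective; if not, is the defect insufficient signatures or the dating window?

Signatures required: more than half of 17 — a majority of 17 is 9, so 9 needed; 6 signed. Insufficient.
Dating window: the latest signature is 15 days after the earliest; the limit is 20 days. Within the window.

Not effective — insufficient signatures.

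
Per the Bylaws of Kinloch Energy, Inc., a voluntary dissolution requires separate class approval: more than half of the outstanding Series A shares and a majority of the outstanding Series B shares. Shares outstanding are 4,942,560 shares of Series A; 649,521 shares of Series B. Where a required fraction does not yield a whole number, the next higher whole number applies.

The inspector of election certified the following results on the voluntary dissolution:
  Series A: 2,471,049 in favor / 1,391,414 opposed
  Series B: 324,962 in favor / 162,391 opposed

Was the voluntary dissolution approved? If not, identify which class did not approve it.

Series A: a majority of 4942560 is 2471281; 2,471,281 required, 2,471,049 in favor — not approved.
Series B: a majority of 649521 is 324761; 324,761 required, 324,962 in favor — approved.

Not approved — the Series A shares did not give the required vote.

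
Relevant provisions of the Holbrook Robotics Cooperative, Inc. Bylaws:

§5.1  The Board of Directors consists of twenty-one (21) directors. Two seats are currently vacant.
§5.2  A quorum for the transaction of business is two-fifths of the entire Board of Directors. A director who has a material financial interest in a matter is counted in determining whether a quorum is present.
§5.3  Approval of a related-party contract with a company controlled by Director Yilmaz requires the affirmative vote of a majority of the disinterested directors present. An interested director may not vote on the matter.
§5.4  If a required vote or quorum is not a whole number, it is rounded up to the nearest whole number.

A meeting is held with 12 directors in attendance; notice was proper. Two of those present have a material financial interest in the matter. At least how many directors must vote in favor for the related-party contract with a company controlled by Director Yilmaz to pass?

6

The related-party contract with a company controlled by Director Yilmaz requires a majority of the disinterested directors present (12 − 2 = 10).
A majority of 10 is 6.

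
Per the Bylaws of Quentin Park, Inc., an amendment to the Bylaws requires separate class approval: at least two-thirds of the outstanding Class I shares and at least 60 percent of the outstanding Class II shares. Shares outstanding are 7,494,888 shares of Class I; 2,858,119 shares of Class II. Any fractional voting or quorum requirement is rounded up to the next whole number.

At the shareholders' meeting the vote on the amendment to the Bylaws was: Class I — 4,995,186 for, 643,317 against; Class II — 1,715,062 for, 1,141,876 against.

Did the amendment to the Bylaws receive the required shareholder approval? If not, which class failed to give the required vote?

Class I: 2/3 of 7494888 = 4996592; 4,996,592 required, 4,995,186 in favor — not approved.
Class II: 3/5 of 2858119 = 1714871.40, rounded up to 1714872; 1,714,872 required, 1,715,062 in favor — approved.

Not approved — the Class I shares did not give the required vote.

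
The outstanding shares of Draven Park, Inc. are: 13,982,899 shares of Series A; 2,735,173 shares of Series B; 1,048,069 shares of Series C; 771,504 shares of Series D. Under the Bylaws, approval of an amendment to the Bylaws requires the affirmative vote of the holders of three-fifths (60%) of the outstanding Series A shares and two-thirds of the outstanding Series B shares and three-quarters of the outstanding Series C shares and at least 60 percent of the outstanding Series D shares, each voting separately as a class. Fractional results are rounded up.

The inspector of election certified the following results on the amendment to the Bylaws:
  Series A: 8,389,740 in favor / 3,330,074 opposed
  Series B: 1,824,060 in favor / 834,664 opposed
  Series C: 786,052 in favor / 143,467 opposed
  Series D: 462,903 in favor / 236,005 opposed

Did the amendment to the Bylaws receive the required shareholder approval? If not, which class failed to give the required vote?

Approved — every class gave the required vote.

Series A: 3/5 of 13982899 = 8389739.40, rounded up to 8389740; 8,389,740 required, 8,389,740 in favor — approved.
Series B: 2/3 of 2735173 = 1823448.67, rounded up to 1823449; 1,823,449 required, 1,824,060 in favor — approved.
Series C: 3/4 of 1048069 = 786051.75, rounded up to 786052; 786,052 required, 786,052 in favor — approved.
Series D: 3/5 of 771504 = 462902.40, rounded up to 462903; 462,903 required, 462,903 in favor — approved.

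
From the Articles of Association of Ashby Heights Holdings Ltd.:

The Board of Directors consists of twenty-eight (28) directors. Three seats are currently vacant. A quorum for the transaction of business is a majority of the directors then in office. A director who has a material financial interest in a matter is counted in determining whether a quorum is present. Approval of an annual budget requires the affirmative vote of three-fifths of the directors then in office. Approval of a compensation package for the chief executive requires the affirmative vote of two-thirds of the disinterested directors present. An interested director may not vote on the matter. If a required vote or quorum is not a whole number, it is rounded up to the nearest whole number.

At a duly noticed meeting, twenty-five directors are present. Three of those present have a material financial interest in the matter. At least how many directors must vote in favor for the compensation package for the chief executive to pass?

15

The compensation package for the chief executive requires two-thirds of the disinterested directors present (25 − 3 = 22).
2/3 of 22 = 14.67, rounded up to 15.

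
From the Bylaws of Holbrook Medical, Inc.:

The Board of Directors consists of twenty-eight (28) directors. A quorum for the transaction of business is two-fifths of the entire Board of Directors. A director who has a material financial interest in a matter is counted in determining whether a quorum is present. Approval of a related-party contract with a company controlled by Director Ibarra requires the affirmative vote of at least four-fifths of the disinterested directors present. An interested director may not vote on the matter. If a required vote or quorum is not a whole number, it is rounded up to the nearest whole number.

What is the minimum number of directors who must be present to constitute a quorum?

12

2/5 of 28 = 11.20, rounded up to 12.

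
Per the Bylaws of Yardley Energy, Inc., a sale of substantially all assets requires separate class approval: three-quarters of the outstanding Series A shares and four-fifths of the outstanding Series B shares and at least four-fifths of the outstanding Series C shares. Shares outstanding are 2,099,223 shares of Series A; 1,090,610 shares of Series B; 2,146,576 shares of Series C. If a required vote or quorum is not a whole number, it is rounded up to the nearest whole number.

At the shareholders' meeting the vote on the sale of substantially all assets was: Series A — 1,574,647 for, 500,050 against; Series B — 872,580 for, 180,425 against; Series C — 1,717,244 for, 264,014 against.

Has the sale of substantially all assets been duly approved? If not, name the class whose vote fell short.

Not approved — the Series C shares did not give the required vote.

Series A: 3/4 of 2099223 = 1574417.25, rounded up to 1574418; 1,574,418 required, 1,574,647 in favor — approved.
Series B: 4/5 of 1090610 = 872488; 872,488 required, 872,580 in favor — approved.
Series C: 4/5 of 2146576 = 1717260.80, rounded up to 1717261; 1,717,261 required, 1,717,244 in favor — not approved.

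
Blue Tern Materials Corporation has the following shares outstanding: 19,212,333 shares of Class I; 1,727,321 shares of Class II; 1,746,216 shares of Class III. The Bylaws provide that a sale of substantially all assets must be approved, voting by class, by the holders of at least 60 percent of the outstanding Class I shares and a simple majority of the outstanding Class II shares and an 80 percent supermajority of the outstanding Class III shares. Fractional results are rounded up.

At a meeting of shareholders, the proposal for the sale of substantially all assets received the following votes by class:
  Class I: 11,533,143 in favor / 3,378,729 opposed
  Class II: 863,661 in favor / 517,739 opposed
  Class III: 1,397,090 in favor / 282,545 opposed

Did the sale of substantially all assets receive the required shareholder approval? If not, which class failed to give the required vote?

Approved — every class gave the required vote.

Class I: 3/5 of 19212333 = 11527399.80, rounded up to 11527400; 11,527,400 required, 11,533,143 in favor — approved.
Class II: a majority of 1727321 is 863661; 863,661 required, 863,661 in favor — approved.
Class III: 4/5 of 1746216 = 1396972.80, rounded up to 1396973; 1,396,973 required, 1,397,090 in favor — approved.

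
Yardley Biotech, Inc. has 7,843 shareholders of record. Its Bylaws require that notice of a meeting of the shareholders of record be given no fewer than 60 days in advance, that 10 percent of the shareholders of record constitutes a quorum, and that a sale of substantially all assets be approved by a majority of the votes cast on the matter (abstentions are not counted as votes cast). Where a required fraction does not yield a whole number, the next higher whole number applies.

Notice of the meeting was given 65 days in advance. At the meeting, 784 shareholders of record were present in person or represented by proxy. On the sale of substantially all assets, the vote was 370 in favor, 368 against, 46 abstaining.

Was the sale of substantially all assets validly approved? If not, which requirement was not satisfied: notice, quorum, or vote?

Notice: 65 days given; 60 required. Satisfied.
Quorum: 10% of 7,843 = 784.30, rounded up to 785; 784 present. Not satisfied.
Vote: requires a majority of the votes cast (784 − 46 abstaining = 738); a majority of 738 is 370, so 370 needed; 370 in favor. Satisfied.

Invalid — quorum requirement not satisfied.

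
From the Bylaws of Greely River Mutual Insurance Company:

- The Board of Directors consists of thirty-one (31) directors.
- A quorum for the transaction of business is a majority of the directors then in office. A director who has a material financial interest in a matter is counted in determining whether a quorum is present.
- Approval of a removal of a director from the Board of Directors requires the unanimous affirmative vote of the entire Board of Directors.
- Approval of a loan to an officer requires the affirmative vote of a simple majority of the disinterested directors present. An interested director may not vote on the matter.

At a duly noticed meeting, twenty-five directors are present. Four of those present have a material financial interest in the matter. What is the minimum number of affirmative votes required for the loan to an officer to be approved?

11

The loan to an officer requires a majority of the disinterested directors present (25 − 4 = 21).
A majority of 21 is 11.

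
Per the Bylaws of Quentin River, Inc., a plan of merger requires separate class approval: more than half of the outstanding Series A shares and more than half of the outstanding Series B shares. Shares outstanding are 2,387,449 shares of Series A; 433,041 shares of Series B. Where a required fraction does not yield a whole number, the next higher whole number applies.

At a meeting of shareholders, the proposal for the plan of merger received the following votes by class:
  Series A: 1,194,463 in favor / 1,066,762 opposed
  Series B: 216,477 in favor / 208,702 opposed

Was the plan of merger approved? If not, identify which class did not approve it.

Series A: a majority of 2387449 is 1193725; 1,193,725 required, 1,194,463 in favor — approved.
Series B: a majority of 433041 is 216521; 216,521 required, 216,477 in favor — not approved.

Not approved — the Series B shares did not give the required vote.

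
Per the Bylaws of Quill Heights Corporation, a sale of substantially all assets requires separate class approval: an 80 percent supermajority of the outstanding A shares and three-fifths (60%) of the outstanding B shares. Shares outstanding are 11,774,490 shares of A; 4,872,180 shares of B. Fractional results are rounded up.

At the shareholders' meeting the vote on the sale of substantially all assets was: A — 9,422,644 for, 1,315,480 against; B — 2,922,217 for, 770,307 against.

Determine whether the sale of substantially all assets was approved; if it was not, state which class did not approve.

Not approved — the B shares did not give the required vote.

A: 4/5 of 11774490 = 9419592; 9,419,592 required, 9,422,644 in favor — approved.
B: 3/5 of 4872180 = 2923308; 2,923,308 required, 2,922,217 in favor — not approved.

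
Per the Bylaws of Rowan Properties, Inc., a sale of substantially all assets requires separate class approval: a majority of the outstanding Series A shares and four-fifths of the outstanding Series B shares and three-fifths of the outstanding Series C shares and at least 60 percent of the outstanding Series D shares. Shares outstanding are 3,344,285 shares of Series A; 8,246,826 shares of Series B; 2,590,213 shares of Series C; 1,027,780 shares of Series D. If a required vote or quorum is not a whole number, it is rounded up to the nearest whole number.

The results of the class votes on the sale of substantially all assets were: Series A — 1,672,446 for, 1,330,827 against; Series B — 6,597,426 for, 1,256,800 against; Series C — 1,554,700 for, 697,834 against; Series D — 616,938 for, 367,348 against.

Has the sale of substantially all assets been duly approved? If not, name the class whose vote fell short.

Series A: a majority of 3344285 is 1672143; 1,672,143 required, 1,672,446 in favor — approved.
Series B: 4/5 of 8246826 = 6597460.80, rounded up to 6597461; 6,597,461 required, 6,597,426 in favor — not approved.
Series C: 3/5 of 2590213 = 1554127.80, rounded up to 1554128; 1,554,128 required, 1,554,700 in favor — approved.
Series D: 3/5 of 1027780 = 616668; 616,668 required, 616,938 in favor — approved.

Not approved — the Series B shares did not give the required vote.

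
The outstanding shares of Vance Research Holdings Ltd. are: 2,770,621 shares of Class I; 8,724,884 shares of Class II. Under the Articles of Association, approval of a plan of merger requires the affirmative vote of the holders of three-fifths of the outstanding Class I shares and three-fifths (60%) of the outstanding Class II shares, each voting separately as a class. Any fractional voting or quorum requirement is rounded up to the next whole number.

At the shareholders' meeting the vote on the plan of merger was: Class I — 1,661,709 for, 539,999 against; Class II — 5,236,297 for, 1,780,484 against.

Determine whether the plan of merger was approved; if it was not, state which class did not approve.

Not approved — the Class I shares did not give the required vote.

Class I: 3/5 of 2770621 = 1662372.60, rounded up to 1662373; 1,662,373 required, 1,661,709 in favor — not approved.
Class II: 3/5 of 8724884 = 5234930.40, rounded up to 5234931; 5,234,931 required, 5,236,297 in favor — approved.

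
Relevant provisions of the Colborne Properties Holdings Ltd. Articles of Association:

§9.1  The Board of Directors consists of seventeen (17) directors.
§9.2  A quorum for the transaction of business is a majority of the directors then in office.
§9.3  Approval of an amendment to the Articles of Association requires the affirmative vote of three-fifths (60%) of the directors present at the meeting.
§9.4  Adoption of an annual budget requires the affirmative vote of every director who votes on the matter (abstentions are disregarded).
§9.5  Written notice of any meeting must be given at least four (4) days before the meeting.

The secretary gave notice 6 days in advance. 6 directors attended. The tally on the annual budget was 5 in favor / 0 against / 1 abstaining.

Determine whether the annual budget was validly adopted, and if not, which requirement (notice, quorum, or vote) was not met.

Invalid — quorum requirement not satisfied.

Notice: 6 days given; 4 required (6 ≥ 4). Satisfied.
Quorum: 6 present; quorum is 9. Not satisfied.
Vote: the annual budget requires the unanimous vote of the votes cast (6 present − 1 abstaining = 5). Unanimous means all 5, so 5 affirmative votes are needed; 5 voted in favor. Satisfied. (Moot — without a quorum no business can be validly transacted.)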